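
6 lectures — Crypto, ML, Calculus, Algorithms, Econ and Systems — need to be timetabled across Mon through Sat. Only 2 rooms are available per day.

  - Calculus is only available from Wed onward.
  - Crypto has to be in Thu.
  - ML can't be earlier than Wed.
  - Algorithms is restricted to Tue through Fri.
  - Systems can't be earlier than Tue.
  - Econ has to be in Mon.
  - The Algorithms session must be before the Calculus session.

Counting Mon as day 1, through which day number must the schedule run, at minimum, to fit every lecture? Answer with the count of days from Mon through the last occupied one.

The precedence chain requires at least 2 distinct days.
With at most 2 per day and 6 lectures, at least 3 days are needed.
Crypto can't be placed before Thu — that is day 4 counting from Mon — so the schedule must run through at least 4 days.
4 works (last occupied day: Thu): for example Algorithms in Tue, Calculus in Wed, Econ in Mon, Systems in Tue, Crypto in Thu, ML in Wed.

4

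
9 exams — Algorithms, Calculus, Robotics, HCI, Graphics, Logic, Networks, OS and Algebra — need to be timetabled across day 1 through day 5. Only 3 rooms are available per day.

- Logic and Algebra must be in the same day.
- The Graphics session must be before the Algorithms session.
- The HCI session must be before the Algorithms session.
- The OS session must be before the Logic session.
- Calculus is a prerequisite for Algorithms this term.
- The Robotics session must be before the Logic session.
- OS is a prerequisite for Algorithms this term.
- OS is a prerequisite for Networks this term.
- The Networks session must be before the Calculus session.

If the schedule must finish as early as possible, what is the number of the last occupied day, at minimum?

4

The precedence chain requires at least 4 distinct days.
With at most 3 per day and 9 exams, at least 3 days are needed.
4 works (last occupied day: day 4): for example Logic in day 2, Robotics in day 1, Calculus in day 3, Algebra in day 2, OS in day 1, Graphics in day 3, HCI in day 1, Algorithms in day 4, Networks in day 2.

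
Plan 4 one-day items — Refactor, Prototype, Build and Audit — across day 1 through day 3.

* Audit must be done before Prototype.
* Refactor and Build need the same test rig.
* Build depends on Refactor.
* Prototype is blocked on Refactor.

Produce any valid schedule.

Refactor -> day 1, Audit -> day 1, Build -> day 2, Prototype -> day 2

Checking: Audit(day 1) before Prototype(day 2); Refactor(day 1) before Prototype(day 2); Refactor(day 1) before Build(day 2); Refactor(day 1) != Build(day 2).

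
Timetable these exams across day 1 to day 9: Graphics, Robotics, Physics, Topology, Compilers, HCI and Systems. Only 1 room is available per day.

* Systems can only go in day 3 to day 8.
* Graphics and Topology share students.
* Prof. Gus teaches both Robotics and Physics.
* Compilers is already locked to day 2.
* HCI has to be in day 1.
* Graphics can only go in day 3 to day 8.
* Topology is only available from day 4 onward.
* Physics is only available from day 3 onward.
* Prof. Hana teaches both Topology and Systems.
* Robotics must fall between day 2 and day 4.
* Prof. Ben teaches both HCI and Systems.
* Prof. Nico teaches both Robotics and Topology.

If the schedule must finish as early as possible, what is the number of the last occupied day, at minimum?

With at most 1 per day and 7 exams, at least 7 days are needed.
Topology can't be placed before day 4, so the schedule must run through at least day 4.
7 works (last occupied day: day 7): for example Robotics in day 3, Graphics in day 5, Physics in day 6, Systems in day 7, HCI in day 1, Compilers in day 2, Topology in day 4.

day 7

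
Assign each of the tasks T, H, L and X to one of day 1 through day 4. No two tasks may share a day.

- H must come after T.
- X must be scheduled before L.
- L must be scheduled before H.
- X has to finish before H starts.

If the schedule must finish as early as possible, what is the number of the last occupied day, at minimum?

The precedence chain requires at least 3 distinct days.
With at most 1 per day and 4 tasks, at least 4 days are needed.
4 works (last occupied day: day 4): for example H=day 4, X=day 1, L=day 2, T=day 3.

4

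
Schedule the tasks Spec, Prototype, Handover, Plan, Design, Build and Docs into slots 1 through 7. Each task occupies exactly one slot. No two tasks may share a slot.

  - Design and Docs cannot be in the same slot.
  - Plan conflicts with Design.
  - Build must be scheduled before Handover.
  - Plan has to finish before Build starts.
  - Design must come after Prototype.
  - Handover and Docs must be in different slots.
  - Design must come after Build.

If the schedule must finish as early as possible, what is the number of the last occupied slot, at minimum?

The precedence chain requires at least 3 distinct slots.
With at most 1 per slot and 7 tasks, at least 7 slots are needed.
7 works (last occupied slot: 7): for example Design -> 4; Handover -> 5; Prototype -> 3; Spec -> 6; Docs -> 7; Build -> 2; Plan -> 1.

slot 7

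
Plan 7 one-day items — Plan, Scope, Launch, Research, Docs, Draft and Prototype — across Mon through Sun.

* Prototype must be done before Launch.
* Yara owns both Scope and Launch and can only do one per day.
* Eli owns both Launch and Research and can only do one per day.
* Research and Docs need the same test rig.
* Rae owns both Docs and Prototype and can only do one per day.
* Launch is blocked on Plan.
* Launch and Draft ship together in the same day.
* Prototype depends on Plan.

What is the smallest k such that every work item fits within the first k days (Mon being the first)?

The precedence chain requires at least 3 distinct days.
3 works (last occupied day: Wed): for example Launch -> Wed, Docs -> Wed, Plan -> Mon, Scope -> Mon, Prototype -> Tue, Research -> Mon, Draft -> Wed.

3 days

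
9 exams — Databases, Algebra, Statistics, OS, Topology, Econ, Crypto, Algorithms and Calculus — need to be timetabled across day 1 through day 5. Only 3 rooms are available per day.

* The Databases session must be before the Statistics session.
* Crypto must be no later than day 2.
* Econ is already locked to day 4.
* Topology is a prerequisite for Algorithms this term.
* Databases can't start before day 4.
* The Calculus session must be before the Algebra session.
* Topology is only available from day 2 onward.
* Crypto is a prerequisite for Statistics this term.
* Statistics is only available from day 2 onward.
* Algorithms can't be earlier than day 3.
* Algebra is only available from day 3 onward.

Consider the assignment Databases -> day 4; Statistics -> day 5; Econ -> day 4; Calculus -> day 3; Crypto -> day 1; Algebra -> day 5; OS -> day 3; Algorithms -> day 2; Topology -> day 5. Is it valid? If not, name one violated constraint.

No — it violates: Topology is a prerequisite for Algorithms this term

The Calculus session must be before the Algebra session — holds.
Crypto must be no later than day 2 — holds.
Algebra is only available from day 3 onward — holds.
The Databases session must be before the Statistics session — holds.
Databases can't start before day 4 — holds.
Statistics is only available from day 2 onward — holds.
Topology is only available from day 2 onward — holds.
Econ is already locked to day 4 — holds.
Topology is a prerequisite for Algorithms this term — violated.
Only 3 rooms are available per day — holds.
Algorithms can't be earlier than day 3 — violated.
Crypto is a prerequisite for Statistics this term — holds.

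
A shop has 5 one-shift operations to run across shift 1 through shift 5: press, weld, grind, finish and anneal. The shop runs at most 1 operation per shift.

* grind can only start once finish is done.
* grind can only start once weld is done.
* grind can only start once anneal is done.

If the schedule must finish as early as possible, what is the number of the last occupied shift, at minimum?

The precedence chain requires at least 2 distinct shifts.
With at most 1 per shift and 5 operations, at least 5 shifts are needed.
5 works (last occupied shift: shift 5): for example finish -> shift 2; anneal -> shift 3; weld -> shift 1; grind -> shift 4; press -> shift 5.

5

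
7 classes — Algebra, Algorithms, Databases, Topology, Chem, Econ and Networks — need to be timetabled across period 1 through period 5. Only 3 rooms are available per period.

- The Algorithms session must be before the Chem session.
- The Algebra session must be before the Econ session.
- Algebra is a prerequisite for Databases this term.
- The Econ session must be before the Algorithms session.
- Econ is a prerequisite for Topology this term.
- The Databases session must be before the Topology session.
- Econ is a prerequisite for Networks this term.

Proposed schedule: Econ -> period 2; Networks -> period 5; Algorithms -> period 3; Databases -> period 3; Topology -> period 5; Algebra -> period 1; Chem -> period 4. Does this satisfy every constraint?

Valid

The Algorithms session must be before the Chem session — holds.
The Databases session must be before the Topology session — holds.
Econ is a prerequisite for Networks this term — holds.
The Algebra session must be before the Econ session — holds.
Econ is a prerequisite for Topology this term — holds.
Only 3 rooms are available per period — holds.
The Econ session must be before the Algorithms session — holds.
Algebra is a prerequisite for Databases this term — holds.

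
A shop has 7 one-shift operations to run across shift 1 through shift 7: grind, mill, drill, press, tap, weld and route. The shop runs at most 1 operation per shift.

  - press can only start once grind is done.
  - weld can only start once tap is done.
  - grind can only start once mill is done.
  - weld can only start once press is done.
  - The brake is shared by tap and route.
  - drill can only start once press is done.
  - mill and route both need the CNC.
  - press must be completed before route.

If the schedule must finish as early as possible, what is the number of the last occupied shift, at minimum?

shift 7

The precedence chain requires at least 4 distinct shifts.
With at most 1 per shift and 7 operations, at least 7 shifts are needed.
7 works (last occupied shift: shift 7): for example press -> shift 3; weld -> shift 5; grind -> shift 2; mill -> shift 1; route -> shift 7; drill -> shift 6; tap -> shift 4.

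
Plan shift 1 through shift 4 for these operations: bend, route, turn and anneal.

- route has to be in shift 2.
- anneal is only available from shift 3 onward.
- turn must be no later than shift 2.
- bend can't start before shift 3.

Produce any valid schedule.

anneal in shift 3, turn in shift 1, route in shift 2, bend in shift 3

Checking: anneal=shift 3 in [shift 3,shift 4]; route=shift 2 in [shift 2,shift 2]; bend=shift 3 in [shift 3,shift 4]; turn=shift 1 in [shift 1,shift 2].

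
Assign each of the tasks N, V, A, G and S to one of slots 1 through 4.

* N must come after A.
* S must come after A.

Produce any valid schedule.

G -> 1; V -> 1; S -> 2; N -> 2; A -> 1

Checking: A(1) before S(2); A(1) before N(2).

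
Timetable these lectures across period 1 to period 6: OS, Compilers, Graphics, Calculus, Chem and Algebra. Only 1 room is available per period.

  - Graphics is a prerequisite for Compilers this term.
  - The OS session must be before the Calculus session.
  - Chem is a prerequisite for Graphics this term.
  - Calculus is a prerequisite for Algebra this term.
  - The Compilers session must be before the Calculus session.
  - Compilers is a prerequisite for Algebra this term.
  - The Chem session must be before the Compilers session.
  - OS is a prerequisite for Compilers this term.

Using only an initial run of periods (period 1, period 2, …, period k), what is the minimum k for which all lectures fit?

The precedence chain requires at least 5 distinct periods.
With at most 1 per period and 6 lectures, at least 6 periods are needed.
6 works (last occupied period: period 6): for example Chem in period 2, Calculus in period 5, Graphics in period 3, OS in period 1, Algebra in period 6, Compilers in period 4.

6 periods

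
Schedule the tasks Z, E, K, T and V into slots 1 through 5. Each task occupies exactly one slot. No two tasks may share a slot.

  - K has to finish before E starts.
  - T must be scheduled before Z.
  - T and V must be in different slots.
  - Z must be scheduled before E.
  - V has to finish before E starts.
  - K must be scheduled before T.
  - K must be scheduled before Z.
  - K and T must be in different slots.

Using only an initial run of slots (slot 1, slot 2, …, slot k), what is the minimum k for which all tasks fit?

5 slots

The precedence chain requires at least 4 distinct slots.
With at most 1 per slot and 5 tasks, at least 5 slots are needed.
5 works (last occupied slot: 5): for example T -> 2, V -> 4, K -> 1, E -> 5, Z -> 3.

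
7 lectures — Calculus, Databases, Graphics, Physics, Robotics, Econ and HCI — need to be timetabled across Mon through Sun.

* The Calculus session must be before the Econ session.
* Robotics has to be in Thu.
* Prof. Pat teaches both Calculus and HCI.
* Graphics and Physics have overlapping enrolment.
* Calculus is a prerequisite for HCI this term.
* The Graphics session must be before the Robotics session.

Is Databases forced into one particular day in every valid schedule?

No

Databases can be Mon (e.g. Physics in Tue; Econ in Tue; HCI in Tue; Calculus in Mon; Databases in Mon; Graphics in Mon; Robotics in Thu) or Tue (e.g. Calculus=Mon, Econ=Tue, HCI=Tue, Physics=Tue, Robotics=Thu, Graphics=Mon, Databases=Tue).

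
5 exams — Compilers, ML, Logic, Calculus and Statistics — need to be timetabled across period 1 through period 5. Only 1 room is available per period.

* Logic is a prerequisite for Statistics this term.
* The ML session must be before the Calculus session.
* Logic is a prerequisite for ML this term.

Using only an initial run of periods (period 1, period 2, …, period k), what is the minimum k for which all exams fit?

The precedence chain requires at least 3 distinct periods.
With at most 1 per period and 5 exams, at least 5 periods are needed.
5 works (last occupied period: period 5): for example Statistics -> period 4, ML -> period 2, Compilers -> period 5, Logic -> period 1, Calculus -> period 3.

5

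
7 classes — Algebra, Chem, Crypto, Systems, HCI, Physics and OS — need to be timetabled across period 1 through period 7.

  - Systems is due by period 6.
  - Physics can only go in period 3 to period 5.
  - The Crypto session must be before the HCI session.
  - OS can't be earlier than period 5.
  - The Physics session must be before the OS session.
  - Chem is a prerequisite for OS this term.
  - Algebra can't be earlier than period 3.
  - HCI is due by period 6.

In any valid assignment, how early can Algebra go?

period 3

Algebra is available from period 3.
Algebra at period 3 is achievable: HCI=period 2; Crypto=period 1; Physics=period 3; Chem=period 1; Algebra=period 3; OS=period 5; Systems=period 1.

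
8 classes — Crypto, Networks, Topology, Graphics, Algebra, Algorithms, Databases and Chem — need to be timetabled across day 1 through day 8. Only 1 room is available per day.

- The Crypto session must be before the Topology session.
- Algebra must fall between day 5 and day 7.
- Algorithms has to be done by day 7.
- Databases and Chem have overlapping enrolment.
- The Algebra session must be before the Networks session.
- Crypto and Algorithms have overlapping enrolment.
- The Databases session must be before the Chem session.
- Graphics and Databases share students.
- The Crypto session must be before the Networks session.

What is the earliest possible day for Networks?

day 6

Precedence pushes Networks to at least day 6.
Networks at day 6 is achievable: Databases in day 4; Graphics in day 8; Algebra in day 5; Networks in day 6; Chem in day 7; Crypto in day 2; Topology in day 3; Algorithms in day 1.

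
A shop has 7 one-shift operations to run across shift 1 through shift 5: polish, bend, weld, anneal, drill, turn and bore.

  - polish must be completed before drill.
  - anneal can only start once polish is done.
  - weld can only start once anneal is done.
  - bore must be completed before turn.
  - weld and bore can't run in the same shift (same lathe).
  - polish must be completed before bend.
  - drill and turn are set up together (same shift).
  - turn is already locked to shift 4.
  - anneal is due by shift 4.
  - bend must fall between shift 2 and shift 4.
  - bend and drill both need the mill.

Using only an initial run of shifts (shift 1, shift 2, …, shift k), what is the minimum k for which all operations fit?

4 shifts

The precedence chain requires at least 3 distinct shifts.
turn can't be placed before shift 4, so the schedule must run through at least shift 4.
4 works (last occupied shift: shift 4): for example anneal in shift 2; bend in shift 2; weld in shift 3; bore in shift 1; drill in shift 4; polish in shift 1; turn in shift 4.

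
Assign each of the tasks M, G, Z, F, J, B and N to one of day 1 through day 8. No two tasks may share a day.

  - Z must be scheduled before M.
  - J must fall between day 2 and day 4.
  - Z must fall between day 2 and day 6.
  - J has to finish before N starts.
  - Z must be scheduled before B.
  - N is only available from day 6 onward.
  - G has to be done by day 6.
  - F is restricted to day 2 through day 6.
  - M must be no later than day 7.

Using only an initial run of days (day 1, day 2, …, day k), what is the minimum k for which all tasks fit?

The precedence chain requires at least 2 distinct days.
With at most 1 per day and 7 tasks, at least 7 days are needed.
N can't be placed before day 6, so the schedule must run through at least day 6.
7 works (last occupied day: day 7): for example G in day 1, Z in day 3, M in day 5, N in day 6, J in day 2, B in day 7, F in day 4.

7 days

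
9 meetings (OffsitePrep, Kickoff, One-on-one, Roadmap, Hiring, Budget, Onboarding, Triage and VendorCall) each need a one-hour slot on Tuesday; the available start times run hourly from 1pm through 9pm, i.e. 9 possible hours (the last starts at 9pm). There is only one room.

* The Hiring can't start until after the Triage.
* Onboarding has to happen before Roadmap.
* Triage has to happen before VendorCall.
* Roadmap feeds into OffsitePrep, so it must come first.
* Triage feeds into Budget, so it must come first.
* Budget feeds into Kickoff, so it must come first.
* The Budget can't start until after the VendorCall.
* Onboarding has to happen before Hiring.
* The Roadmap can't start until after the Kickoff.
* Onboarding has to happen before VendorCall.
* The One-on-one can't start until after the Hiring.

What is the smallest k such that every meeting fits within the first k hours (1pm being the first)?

The precedence chain requires at least 6 distinct hours.
With at most 1 per hour and 9 meetings, at least 9 hours are needed.
9 works (last occupied hour: 9pm): for example Roadmap in 6pm; OffsitePrep in 8pm; One-on-one in 9pm; Onboarding in 1pm; Triage in 2pm; Budget in 4pm; VendorCall in 3pm; Kickoff in 5pm; Hiring in 7pm.

9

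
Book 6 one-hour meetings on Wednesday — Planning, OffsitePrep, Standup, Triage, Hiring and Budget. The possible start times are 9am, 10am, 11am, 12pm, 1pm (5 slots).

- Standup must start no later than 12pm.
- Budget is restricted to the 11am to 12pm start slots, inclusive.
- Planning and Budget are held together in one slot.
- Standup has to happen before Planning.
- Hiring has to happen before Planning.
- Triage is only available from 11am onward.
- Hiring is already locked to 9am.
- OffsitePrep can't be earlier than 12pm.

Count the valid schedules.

30

Splitting on Planning: it can be 11am (12), 12pm (18). Listing each branch's schedules as (OffsitePrep, Standup, Triage, Hiring, Budget):
Planning=11am: (12pm,9am,11am,9am,11am) (12pm,9am,12pm,9am,11am) (12pm,9am,1pm,9am,11am) (12pm,10am,11am,9am,11am) (12pm,10am,12pm,9am,11am) (12pm,10am,1pm,9am,11am) (1pm,9am,11am,9am,11am) (1pm,9am,12pm,9am,11am) (1pm,9am,1pm,9am,11am) (1pm,10am,11am,9am,11am) (1pm,10am,12pm,9am,11am) (1pm,10am,1pm,9am,11am) — 12.
Planning=12pm: (12pm,9am,11am,9am,12pm) (12pm,9am,12pm,9am,12pm) (12pm,9am,1pm,9am,12pm) (12pm,10am,11am,9am,12pm) (12pm,10am,12pm,9am,12pm) (12pm,10am,1pm,9am,12pm) (12pm,11am,11am,9am,12pm) (12pm,11am,12pm,9am,12pm) (12pm,11am,1pm,9am,12pm) (1pm,9am,11am,9am,12pm) (1pm,9am,12pm,9am,12pm) (1pm,9am,1pm,9am,12pm) (1pm,10am,11am,9am,12pm) (1pm,10am,12pm,9am,12pm) (1pm,10am,1pm,9am,12pm) (1pm,11am,11am,9am,12pm) (1pm,11am,12pm,9am,12pm) (1pm,11am,1pm,9am,12pm) — 18.
Summing: 12 + 18 = 30.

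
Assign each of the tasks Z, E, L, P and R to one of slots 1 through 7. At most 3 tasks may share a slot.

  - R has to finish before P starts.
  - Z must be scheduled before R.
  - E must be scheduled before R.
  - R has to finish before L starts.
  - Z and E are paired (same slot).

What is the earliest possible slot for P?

3

Precedence pushes P to at least 3.
P at 3 is achievable: Z in 1, P in 3, L in 3, R in 2, E in 1.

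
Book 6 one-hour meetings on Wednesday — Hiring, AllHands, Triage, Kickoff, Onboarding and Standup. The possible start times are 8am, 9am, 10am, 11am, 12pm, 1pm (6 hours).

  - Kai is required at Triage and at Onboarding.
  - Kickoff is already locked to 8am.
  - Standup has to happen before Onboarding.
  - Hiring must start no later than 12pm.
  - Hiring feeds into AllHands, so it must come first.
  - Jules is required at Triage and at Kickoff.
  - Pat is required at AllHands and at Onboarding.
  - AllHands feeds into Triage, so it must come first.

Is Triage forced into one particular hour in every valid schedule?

Triage can be 10am (e.g. Triage -> 10am; Onboarding -> 11am; AllHands -> 9am; Standup -> 8am; Kickoff -> 8am; Hiring -> 8am) or 11am (e.g. AllHands in 9am, Onboarding in 10am, Kickoff in 8am, Triage in 11am, Standup in 8am, Hiring in 8am).

No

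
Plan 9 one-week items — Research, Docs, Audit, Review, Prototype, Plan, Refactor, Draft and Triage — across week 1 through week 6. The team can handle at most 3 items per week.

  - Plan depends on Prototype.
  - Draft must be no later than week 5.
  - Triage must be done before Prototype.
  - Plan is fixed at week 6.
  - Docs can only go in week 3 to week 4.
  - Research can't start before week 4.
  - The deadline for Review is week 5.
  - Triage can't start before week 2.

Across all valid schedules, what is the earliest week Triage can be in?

Triage is available from week 2; downstream work caps Triage at week 4.
Triage at week 2 is achievable: Review=week 1; Docs=week 3; Prototype=week 3; Plan=week 6; Refactor=week 2; Draft=week 1; Audit=week 1; Research=week 4; Triage=week 2.

week 2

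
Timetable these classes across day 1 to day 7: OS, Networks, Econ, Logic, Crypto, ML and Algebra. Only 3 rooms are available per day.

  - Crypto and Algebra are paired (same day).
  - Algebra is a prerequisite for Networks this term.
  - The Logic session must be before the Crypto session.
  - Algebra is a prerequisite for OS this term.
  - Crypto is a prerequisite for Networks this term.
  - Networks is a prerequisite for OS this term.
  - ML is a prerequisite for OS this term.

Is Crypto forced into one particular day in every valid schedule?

No

Crypto can be day 2 (e.g. Algebra=day 2, Econ=day 1, Crypto=day 2, Networks=day 3, OS=day 4, Logic=day 1, ML=day 1) or day 3 (e.g. Networks in day 4; Algebra in day 3; Crypto in day 3; ML in day 1; Logic in day 1; Econ in day 1; OS in day 5).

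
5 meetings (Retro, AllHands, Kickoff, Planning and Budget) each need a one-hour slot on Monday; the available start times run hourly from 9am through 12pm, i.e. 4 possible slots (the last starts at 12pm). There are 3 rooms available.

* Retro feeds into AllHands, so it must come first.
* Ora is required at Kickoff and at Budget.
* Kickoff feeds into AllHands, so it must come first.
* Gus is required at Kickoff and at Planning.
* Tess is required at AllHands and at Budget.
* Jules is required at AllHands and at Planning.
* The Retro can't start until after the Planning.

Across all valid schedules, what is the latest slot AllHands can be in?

Precedence pushes AllHands to at least 11am.
AllHands at 12pm is achievable: Retro in 10am; AllHands in 12pm; Budget in 9am; Planning in 9am; Kickoff in 10am.

12pm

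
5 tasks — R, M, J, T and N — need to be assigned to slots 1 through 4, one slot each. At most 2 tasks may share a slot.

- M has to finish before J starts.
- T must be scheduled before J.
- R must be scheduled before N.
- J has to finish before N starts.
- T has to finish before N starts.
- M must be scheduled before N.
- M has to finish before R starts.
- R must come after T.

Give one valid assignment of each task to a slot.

J=2; R=2; M=1; T=1; N=3

Checking: T(1) before R(2); M(1) before N(3); R(2) before N(3); J(2) before N(3); T(1) before N(3); M(1) before J(2); T(1) before J(2); M(1) before R(2); max 2 per slot (cap 2).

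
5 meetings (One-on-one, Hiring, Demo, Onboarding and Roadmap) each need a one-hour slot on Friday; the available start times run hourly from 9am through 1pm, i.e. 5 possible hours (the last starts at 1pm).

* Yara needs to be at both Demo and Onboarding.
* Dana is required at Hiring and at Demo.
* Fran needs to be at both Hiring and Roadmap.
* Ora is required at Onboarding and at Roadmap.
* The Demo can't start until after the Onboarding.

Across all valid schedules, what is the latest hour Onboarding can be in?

Downstream work caps Onboarding at 12pm.
Onboarding at 12pm is achievable: One-on-one -> 9am, Hiring -> 9am, Demo -> 1pm, Onboarding -> 12pm, Roadmap -> 10am.

12pm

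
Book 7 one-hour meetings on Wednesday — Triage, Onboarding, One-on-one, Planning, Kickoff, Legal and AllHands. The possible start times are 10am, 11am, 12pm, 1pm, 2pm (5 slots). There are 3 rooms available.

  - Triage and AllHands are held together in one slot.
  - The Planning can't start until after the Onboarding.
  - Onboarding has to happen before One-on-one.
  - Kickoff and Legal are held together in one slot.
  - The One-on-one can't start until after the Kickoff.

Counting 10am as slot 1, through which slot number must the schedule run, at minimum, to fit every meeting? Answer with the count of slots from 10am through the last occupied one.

3 slots

The precedence chain requires at least 2 distinct slots.
With at most 3 per slot and 7 meetings, at least 3 slots are needed.
3 works (last occupied slot: 12pm): for example Kickoff -> 10am; Legal -> 10am; Triage -> 12pm; Planning -> 11am; Onboarding -> 10am; AllHands -> 12pm; One-on-one -> 11am.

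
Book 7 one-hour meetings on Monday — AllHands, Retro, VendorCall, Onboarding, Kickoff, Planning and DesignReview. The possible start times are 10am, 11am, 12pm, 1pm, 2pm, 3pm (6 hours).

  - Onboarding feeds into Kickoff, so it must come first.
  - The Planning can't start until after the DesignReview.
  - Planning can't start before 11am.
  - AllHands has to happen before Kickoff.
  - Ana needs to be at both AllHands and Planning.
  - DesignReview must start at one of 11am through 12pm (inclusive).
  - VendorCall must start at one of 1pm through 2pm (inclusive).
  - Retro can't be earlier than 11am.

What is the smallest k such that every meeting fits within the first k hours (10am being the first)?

The precedence chain requires at least 2 distinct hours.
VendorCall can't be placed before 1pm — that is hour 4 counting from 10am — so the schedule must run through at least 4 hours.
4 works (last occupied hour: 1pm): for example VendorCall=1pm, Retro=11am, Planning=12pm, DesignReview=11am, AllHands=10am, Onboarding=10am, Kickoff=11am.

4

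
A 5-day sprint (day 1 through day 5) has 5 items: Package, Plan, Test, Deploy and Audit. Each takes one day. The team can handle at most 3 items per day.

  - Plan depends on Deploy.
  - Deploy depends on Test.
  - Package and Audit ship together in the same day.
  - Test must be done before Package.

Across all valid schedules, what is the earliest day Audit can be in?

Audit must be in the same day as Package, which can't be before day 2, so Audit is at least day 2.
Audit at day 2 is achievable: Audit in day 2; Test in day 1; Package in day 2; Plan in day 3; Deploy in day 2.

day 2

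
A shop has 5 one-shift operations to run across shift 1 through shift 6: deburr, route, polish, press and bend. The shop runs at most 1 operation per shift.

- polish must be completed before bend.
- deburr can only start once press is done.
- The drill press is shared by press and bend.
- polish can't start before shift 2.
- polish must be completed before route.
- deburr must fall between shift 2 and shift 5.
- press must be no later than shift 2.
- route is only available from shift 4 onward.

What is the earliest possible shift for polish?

shift 2

Polish is available from shift 2; downstream work caps polish at shift 5.
polish at shift 2 is achievable: deburr -> shift 3; route -> shift 4; bend -> shift 5; polish -> shift 2; press -> shift 1.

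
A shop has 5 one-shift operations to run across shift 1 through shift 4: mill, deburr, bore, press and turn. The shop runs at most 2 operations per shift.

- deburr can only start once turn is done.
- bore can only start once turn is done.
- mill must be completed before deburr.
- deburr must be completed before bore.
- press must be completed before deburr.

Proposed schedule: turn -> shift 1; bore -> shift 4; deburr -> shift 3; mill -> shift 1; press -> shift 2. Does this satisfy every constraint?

mill must be completed before deburr — holds.
deburr must be completed before bore — holds.
press must be completed before deburr — holds.
deburr can only start once turn is done — holds.
bore can only start once turn is done — holds.
The shop runs at most 2 operations per shift — holds.

Valid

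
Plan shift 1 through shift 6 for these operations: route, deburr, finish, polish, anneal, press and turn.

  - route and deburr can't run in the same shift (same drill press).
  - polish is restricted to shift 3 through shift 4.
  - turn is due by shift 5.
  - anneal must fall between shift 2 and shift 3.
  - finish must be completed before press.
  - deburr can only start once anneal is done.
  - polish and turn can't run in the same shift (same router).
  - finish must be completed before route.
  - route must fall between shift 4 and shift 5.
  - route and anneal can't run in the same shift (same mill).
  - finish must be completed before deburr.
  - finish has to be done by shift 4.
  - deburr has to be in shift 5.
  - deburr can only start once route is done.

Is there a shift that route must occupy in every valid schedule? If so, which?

shift 4

route's window is shift 4–shift 5.
deburr is fixed at shift 5, and route can't share a shift with deburr.
So route must be shift 4.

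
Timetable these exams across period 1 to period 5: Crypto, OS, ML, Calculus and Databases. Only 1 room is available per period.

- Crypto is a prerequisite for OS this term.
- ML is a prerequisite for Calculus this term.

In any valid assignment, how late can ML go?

Downstream work caps ML at period 4.
ML at period 4 is achievable: OS=period 2; ML=period 4; Calculus=period 5; Crypto=period 1; Databases=period 3.

period 4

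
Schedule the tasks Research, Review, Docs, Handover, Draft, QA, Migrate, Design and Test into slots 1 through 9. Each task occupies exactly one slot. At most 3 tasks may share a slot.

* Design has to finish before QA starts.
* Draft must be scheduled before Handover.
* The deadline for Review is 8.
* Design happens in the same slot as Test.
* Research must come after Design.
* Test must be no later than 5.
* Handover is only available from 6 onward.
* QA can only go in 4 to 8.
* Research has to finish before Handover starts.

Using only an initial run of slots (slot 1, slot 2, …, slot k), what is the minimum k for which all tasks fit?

The precedence chain requires at least 3 distinct slots.
With at most 3 per slot and 9 tasks, at least 3 slots are needed.
Handover can't be placed before 6, so the schedule must run through at least slot 6.
6 works (last occupied slot: 6): for example QA=4; Migrate=3; Handover=6; Docs=2; Draft=1; Research=2; Review=2; Design=1; Test=1.

6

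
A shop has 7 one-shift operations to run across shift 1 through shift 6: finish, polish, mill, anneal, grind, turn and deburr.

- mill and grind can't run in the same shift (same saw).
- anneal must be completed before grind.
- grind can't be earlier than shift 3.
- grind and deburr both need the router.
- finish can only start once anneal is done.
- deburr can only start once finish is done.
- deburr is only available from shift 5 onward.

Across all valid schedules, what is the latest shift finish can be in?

shift 5

Precedence pushes finish to at least shift 2; downstream work caps finish at shift 5.
finish at shift 5 is achievable: grind=shift 3, anneal=shift 1, deburr=shift 6, turn=shift 1, polish=shift 1, finish=shift 5, mill=shift 1.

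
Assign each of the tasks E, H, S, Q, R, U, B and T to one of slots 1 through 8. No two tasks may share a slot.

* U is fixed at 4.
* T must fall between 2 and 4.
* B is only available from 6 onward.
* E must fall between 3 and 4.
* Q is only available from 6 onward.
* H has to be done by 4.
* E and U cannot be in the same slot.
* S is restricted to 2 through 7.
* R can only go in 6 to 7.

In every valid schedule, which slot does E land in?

E's window is 3–4.
U is fixed at 4, and E can't share a slot with U.
So E must be 3.

3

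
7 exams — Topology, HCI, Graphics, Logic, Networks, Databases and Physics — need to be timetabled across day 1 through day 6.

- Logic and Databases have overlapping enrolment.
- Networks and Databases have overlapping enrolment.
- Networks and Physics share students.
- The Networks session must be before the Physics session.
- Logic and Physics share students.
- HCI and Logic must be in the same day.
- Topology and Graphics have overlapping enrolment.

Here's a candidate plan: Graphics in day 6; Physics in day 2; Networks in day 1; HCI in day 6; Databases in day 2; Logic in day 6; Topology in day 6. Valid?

HCI and Logic must be in the same day — holds.
Networks and Databases have overlapping enrolment — holds.
Topology and Graphics have overlapping enrolment — violated.
Logic and Databases have overlapping enrolment — holds.
The Networks session must be before the Physics session — holds.
Logic and Physics share students — holds.
Networks and Physics share students — holds.

No — it violates: Topology and Graphics have overlapping enrolment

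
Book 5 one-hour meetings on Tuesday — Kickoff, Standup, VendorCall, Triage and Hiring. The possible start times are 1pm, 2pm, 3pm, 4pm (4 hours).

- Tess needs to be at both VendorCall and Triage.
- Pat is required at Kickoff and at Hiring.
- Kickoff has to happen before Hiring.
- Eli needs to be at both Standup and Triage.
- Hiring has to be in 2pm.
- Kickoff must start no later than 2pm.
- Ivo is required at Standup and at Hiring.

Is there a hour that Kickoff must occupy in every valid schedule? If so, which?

Kickoff's window is 1pm–2pm.
Hiring is fixed at 2pm, and Kickoff can't share a hour with Hiring.
So Kickoff must be 1pm.

1pm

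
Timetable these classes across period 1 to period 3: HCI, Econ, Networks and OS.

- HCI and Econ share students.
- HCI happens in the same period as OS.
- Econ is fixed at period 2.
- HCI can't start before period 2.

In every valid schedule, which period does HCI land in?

HCI's window is period 2–period 3.
Econ is fixed at period 2, and HCI can't share a period with Econ.
So HCI must be period 3.

period 3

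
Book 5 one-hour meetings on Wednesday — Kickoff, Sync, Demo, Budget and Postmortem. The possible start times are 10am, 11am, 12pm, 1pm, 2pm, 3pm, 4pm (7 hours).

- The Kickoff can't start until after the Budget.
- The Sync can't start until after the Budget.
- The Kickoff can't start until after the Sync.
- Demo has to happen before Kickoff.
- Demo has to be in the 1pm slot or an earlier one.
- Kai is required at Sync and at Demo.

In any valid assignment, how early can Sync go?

11am

Precedence pushes Sync to at least 11am; downstream work caps Sync at 3pm.
Sync at 11am is achievable: Kickoff=12pm; Sync=11am; Demo=10am; Budget=10am; Postmortem=10am.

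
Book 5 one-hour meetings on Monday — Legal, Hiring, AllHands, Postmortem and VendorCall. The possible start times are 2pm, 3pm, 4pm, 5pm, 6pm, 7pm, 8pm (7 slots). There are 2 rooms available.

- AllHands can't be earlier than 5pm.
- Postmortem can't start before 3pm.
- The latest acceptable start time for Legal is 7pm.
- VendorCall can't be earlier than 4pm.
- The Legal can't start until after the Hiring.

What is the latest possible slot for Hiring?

Downstream work caps Hiring at 6pm.
Hiring at 6pm is achievable: AllHands -> 5pm, Postmortem -> 3pm, Hiring -> 6pm, Legal -> 7pm, VendorCall -> 4pm.

6pm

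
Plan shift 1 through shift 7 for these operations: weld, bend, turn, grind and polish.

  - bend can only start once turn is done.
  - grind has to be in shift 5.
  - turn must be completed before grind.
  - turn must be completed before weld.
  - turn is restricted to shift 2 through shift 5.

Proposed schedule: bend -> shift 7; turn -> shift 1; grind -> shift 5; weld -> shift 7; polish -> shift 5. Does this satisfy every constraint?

bend can only start once turn is done — holds.
turn is restricted to shift 2 through shift 5 — violated.
turn must be completed before grind — holds.
turn must be completed before weld — holds.
grind has to be in shift 5 — holds.

No. turn is restricted to shift 2 through shift 5 is not satisfied.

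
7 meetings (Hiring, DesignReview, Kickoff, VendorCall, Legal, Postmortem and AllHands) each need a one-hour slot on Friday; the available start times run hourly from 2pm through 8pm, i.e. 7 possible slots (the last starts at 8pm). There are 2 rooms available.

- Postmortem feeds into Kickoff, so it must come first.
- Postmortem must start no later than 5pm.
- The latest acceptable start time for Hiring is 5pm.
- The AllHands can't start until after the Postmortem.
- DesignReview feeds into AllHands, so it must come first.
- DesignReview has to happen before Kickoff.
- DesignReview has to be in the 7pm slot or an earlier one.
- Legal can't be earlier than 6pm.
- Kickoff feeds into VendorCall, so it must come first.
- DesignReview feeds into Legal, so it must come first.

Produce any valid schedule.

VendorCall=5pm, AllHands=4pm, Kickoff=4pm, Postmortem=2pm, DesignReview=3pm, Hiring=2pm, Legal=6pm

Checking: Postmortem(2pm) before AllHands(4pm); DesignReview(3pm) before AllHands(4pm); DesignReview(3pm) before Kickoff(4pm); DesignReview(3pm) before Legal(6pm); Kickoff(4pm) before VendorCall(5pm); Postmortem(2pm) before Kickoff(4pm); DesignReview=3pm in [2pm,7pm]; Postmortem=2pm in [2pm,5pm]; Hiring=2pm in [2pm,5pm]; Legal=6pm in [6pm,8pm]; max 2 per slot (cap 2).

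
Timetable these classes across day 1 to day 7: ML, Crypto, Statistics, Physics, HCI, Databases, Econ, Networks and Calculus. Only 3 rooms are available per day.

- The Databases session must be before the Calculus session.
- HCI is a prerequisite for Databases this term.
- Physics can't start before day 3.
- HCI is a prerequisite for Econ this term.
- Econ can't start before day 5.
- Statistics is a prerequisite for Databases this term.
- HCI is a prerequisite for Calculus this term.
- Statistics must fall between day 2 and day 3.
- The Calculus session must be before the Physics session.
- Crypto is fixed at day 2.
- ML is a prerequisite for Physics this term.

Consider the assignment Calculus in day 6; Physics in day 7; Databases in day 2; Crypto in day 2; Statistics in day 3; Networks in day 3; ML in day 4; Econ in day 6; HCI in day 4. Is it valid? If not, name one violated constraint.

HCI is a prerequisite for Econ this term — holds.
The Calculus session must be before the Physics session — holds.
Crypto is fixed at day 2 — holds.
HCI is a prerequisite for Databases this term — violated.
Statistics is a prerequisite for Databases this term — violated.
Physics can't start before day 3 — holds.
The Databases session must be before the Calculus session — holds.
Only 3 rooms are available per day — holds.
Econ can't start before day 5 — holds.
Statistics must fall between day 2 and day 3 — holds.
HCI is a prerequisite for Calculus this term — holds.
ML is a prerequisite for Physics this term — holds.

No. HCI is a prerequisite for Databases this term is not satisfied.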